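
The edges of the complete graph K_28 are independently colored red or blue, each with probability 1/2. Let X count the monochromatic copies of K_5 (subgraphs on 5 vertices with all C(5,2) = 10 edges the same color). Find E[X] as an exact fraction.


Let X = Σ_S X_S over the C(28, 5) = 98280 subsets S of size 5, where X_S = 1 if the K_5 on S is monochromatic.
For a fixed S, the K_5 on S has C(5, 2) = 10 edges. P[all 10 edges red] = (1/2)^10, and likewise for blue, so P[monochromatic] = 2·(1/2)^10 = 2^{1 − 10} = 1/512.
By linearity: E[X] = C(28, 5) · 2^{1 − 10} = 98280 · 1/512 = 12285/64.
Numerically: E[X] ≈ 191.9531.

E[X] = C(28,5)·2^(1−C(5,2)) = 12285/64 ≈ 191.9531.


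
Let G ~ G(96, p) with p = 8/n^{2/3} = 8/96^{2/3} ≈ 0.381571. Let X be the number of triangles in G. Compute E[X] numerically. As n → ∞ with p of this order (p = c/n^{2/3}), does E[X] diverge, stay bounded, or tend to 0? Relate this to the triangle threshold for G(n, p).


Number of potential triangles: C(96, 3) = 142880.
Each occurs with probability p³ ≈ (0.381571)³ ≈ 5.55555556e-02.
By linearity: E[X] = C(96, 3)·p³ ≈ 142880 · 5.55555556e-02 ≈ 7937.777778.
Since α = 2/3 < 1, p = c/n^{2/3} ≫ 1/n is above the triangle threshold p ~ 1/n. Asymptotically E[X] ~ (c³/6)·n^{3(1−α)} = (8³/6)·n^{1} → ∞; triangles are abundant w.h.p.

E[X] ≈ 7937.777778; in regime p = Θ(1/n^{2/3}) E[X] diverges (above the triangle threshold p ~ 1/n).


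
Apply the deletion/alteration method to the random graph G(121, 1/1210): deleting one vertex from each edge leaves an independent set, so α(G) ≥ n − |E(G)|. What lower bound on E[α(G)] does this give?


E[|E(G)|] = C(121, 2)·p = 7260 · (1/1210) = 6.
E[α(G)] ≥ n − E[|E(G)|] = 121 − 6 = 115.
Numerically: ≈ 115.000.
(This is only a lower bound; the true E[α(G)] may be larger.)

E[α(G)] ≥ 115 ≈ 115.000.


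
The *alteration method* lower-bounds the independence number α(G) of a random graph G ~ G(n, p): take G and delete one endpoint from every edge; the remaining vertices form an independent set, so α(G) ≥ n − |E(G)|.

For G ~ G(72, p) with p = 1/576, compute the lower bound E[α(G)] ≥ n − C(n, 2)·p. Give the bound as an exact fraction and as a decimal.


E[|E(G)|] = C(72, 2)·p = 2556 · (1/576) = 71/16.
E[α(G)] ≥ n − E[|E(G)|] = 72 − 71/16 = 1081/16.
Numerically: ≈ 67.5625.
(This is only a lower bound; the true E[α(G)] may be larger.)

E[α(G)] ≥ 1081/16 ≈ 67.5625.


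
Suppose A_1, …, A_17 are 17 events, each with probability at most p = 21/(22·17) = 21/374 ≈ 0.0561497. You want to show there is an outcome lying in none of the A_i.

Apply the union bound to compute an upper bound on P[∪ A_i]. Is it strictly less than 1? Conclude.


Union bound: P[∪_{i=1}^{17} A_i] ≤ Σ_i P[A_i] ≤ 17·p = 17·(21/374) = 21/22.
Numerically: 21/22 ≈ 0.9545455.
Is 21/22 < 1? YES.
Since P[∪ A_i] ≤ 21/22 < 1, the complement has P[∩ A_i^c] ≥ 1 − 21/22 = 1/22 > 0, so some outcome avoids every A_i.

17·p = 21/22 ≈ 0.9545455; existence CERTIFIED by the union bound.


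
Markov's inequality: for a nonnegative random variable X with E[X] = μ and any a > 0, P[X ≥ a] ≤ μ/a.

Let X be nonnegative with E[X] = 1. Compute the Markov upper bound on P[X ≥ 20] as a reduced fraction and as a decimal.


μ = E[X] = 1, a = 20.
Markov: P[X ≥ 20] ≤ μ/a = (1)/20 = 1/20.
Numerically: ≈ 0.05000.
(Since a = 20 > μ = 1.00000, the bound 1/20 is < 1 and informative.)

P[X ≥ 20] ≤ 1/20 ≈ 0.05000.


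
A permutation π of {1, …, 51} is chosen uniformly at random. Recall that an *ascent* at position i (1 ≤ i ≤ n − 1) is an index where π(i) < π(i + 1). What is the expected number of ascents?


Write X = Σ X_I over i = 1, …, 50, with X_I the indicator of one ascent.
There are 50 indicators.
For each fixed i, the pair (π(i), π(i+1)) is a uniformly random ordered pair of distinct values from {1, …, 51}; by symmetry P[π(i) < π(i+1)] = 1/2.
By linearity: E[X] = 50 · (1/2) = (51 − 1) · (1/2) = 25 ≈ 25.00000.

E[X] = 25 = 25.00000.


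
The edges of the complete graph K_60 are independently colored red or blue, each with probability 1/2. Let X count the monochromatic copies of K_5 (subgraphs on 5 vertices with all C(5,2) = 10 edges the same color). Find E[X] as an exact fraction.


Let X = Σ_S X_S over the C(60, 5) = 5461512 subsets S of size 5, where X_S = 1 if the K_5 on S is monochromatic.
For a fixed S, the K_5 on S has C(5, 2) = 10 edges. P[all 10 edges red] = (1/2)^10, and likewise for blue, so P[monochromatic] = 2·(1/2)^10 = 2^{1 − 10} = 1/512.
Summing: E[X] = C(60, 5) · 2^{1 − 10} = 5461512 · 1/512 = 682689/64.
Numerically: E[X] ≈ 10667.01562.

E[X] = C(60,5)·2^(1−C(5,2)) = 682689/64 ≈ 10667.01562.


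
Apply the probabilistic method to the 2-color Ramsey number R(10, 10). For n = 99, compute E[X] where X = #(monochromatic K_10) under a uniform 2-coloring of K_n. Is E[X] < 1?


E[X] = C(99, 10) · 2^{1 − 45} = 15579278510796 · 2^{−44} = 15579278510796/17592186044416.
As a reduced fraction: E[X] = 3894819627699/4398046511104 ≈ 0.8855795.
Is E[X] < 1? YES.
Since E[X] < 1, there exists a 2-coloring of K_{99} with no monochromatic K_10; hence R(10, 10) > 99.

E[X] = 3894819627699/4398046511104 ≈ 0.8855795; E[X] < 1, so R(10, 10) > 99.


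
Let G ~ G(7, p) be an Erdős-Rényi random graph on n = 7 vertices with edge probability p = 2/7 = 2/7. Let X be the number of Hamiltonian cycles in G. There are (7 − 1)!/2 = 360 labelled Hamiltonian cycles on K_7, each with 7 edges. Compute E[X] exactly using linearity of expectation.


K_7 has (7 − 1)!/2 = 360 labelled Hamiltonian cycles.
For each such Hamiltonian cycle H, let X_H = 1 if all 7 edges of H are present in G. Then P[X_H = 1] = p^{7} = (2/7)^{7} = 128/823543.
Summing the indicators: E[X] = Σ_H E[X_H] = 360 · p^{7} = 360 · 128/823543 = 46080/823543.
Numerically: E[X] ≈ 0.0559534.

E[X] = 360 · (2/7)^{7} = 46080/823543 ≈ 0.0559534.


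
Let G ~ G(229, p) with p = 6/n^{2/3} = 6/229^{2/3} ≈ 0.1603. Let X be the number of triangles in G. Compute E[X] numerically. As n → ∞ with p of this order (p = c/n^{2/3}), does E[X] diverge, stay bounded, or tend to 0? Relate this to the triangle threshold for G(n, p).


Number of potential triangles: C(229, 3) = 1975354.
Each occurs with probability p³ ≈ (0.1603)³ ≈ 4.1189146e-03.
By linearity: E[X] = C(229, 3)·p³ ≈ 1975354 · 4.1189146e-03 ≈ 8136.31441.
Since α = 2/3 < 1, p = c/n^{2/3} ≫ 1/n is above the triangle threshold p ~ 1/n. Asymptotically E[X] ~ (c³/6)·n^{3(1−α)} = (6³/6)·n^{1} → ∞; triangles are abundant w.h.p.

E[X] ≈ 8136.31441; in regime p = Θ(1/n^{2/3}) E[X] diverges (above the triangle threshold p ~ 1/n).


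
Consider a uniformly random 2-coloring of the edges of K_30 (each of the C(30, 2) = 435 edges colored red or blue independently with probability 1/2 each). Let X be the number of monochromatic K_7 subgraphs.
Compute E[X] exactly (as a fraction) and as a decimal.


Let X = Σ_S X_S over the C(30, 7) = 2035800 subsets S of size 7, where X_S = 1 if the K_7 on S is monochromatic.
For a fixed S, the K_7 on S has C(7, 2) = 21 edges. P[all 21 edges red] = (1/2)^21, and likewise for blue, so P[monochromatic] = 2·(1/2)^21 = 2^{1 − 21} = 1/1048576.
By linearity: E[X] = C(30, 7) · 2^{1 − 21} = 2035800 · 1/1048576 = 254475/131072.
Numerically: E[X] ≈ 1.941.

E[X] = C(30,7)·2^(1−C(7,2)) = 254475/131072 ≈ 1.941.


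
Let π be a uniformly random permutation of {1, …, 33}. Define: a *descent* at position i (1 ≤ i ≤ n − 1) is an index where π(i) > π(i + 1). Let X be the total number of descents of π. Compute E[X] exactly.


Write X = Σ X_I over i = 1, …, 32, with X_I the indicator of one descent.
There are 32 indicators.
For each fixed i, the pair (π(i), π(i+1)) is a uniformly random ordered pair of distinct values from {1, …, 33}; by symmetry P[π(i) > π(i+1)] = 1/2.
By linearity: E[X] = 32 · (1/2) = (33 − 1) · (1/2) = 16 ≈ 16.00000.

E[X] = 16 = 16.00000.


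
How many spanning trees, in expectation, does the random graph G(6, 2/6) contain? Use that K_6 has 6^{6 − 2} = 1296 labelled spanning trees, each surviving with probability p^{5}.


K_6 has 6^{6 − 2} = 1296 labelled spanning trees.
For each such spanning tree H, let X_H = 1 if all 5 edges of H are present in G. Then P[X_H = 1] = p^{5} = (1/3)^{5} = 1/243.
By linearity: E[X] = Σ_H E[X_H] = 1296 · p^{5} = 1296 · 1/243 = 16/3.
Numerically: E[X] ≈ 5.333.

E[X] = 1296 · (1/3)^{5} = 16/3 ≈ 5.333.


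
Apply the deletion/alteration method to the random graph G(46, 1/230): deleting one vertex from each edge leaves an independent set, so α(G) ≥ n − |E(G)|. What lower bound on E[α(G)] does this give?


E[|E(G)|] = C(46, 2)·p = 1035 · (1/230) = 9/2.
E[α(G)] ≥ n − E[|E(G)|] = 46 − 9/2 = 83/2.
Numerically: ≈ 41.500000.
(This is only a lower bound; the true E[α(G)] may be larger.)

E[α(G)] ≥ 83/2 ≈ 41.500000.


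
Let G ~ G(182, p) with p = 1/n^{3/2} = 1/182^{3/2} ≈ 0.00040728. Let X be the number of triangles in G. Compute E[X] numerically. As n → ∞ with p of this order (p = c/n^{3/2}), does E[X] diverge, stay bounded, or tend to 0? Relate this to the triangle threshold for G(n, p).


Number of potential triangles: C(182, 3) = 988260.
Each occurs with probability p³ ≈ (0.00040728)³ ≈ 6.75583064e-11.
By linearity: E[X] = C(182, 3)·p³ ≈ 988260 · 6.75583064e-11 ≈ 0.000067.
Since α = 3/2 > 1, p = c/n^{3/2} = o(1/n) is below the triangle threshold p ~ 1/n. Asymptotically E[X] ~ (c³/6)·n^{3(1−α)} = (1³/6)·n^{-1.5} → 0, so by Markov's inequality G has no triangles w.h.p.

E[X] ≈ 0.000067; in regime p = Θ(1/n^{3/2}) E[X] tends to 0 (below the triangle threshold p ~ 1/n).


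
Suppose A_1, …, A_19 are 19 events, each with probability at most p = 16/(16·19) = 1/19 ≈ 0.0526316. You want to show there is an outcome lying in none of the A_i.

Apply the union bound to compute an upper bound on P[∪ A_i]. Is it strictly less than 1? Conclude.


Union bound: P[∪_{i=1}^{19} A_i] ≤ Σ_i P[A_i] ≤ 19·p = 19·(1/19) = 1.
Numerically: 1 ≈ 1.0000000.
Is 1 < 1? NO.
Since the bound 1 is ≥ 1, the union bound is uninformative here; it does NOT by itself certify existence.

19·p = 1 ≈ 1.0000000; existence NOT certified by the union bound.


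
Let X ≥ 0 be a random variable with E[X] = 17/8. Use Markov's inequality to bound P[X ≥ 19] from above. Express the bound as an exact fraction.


μ = E[X] = 17/8, a = 19.
Markov: P[X ≥ 19] ≤ μ/a = (17/8)/19 = 17/152.
Numerically: ≈ 0.112.
(Since a = 19 > μ = 2.125, the bound 17/152 is < 1 and informative.)

P[X ≥ 19] ≤ 17/152 ≈ 0.112.


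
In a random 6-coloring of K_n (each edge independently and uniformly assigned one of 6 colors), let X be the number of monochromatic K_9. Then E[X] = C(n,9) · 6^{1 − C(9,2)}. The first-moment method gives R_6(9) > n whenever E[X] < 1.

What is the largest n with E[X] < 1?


We need C(n, 9) · 6^{1 − 36} < 1, i.e. C(n, 9) < 6^{36 − 1} = 1719070799748422591028658176.
Check values of n near the boundary:
  n = 4406: C(4406, 9) = 1710356485221788389505285700; 1710356485221788389505285700 < 1719070799748422591028658176? YES
  n = 4407: C(4407, 9) = 1713856532599459170657070050; 1713856532599459170657070050 < 1719070799748422591028658176? YES
  n = 4408: C(4408, 9) = 1717362945146264156457459600; 1717362945146264156457459600 < 1719070799748422591028658176? YES
  n = 4409: C(4409, 9) = 1720875732988608787686577131; 1720875732988608787686577131 < 1719070799748422591028658176? NO
The largest n with C(n, 9) < 1719070799748422591028658176 is n = 4408 (where E[X] = 35778394690547169926197075/35813974994758803979763712 ≈ 0.99901). Hence R_6(9) > 4408, i.e. R_6(9) ≥ 4409.

Largest n = 4408; hence R_6(9) > 4408.


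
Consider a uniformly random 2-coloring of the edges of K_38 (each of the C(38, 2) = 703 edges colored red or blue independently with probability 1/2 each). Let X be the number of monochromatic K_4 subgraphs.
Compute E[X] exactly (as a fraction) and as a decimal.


Let X = Σ_S X_S over the C(38, 4) = 73815 subsets S of size 4, where X_S = 1 if the K_4 on S is monochromatic.
For a fixed S, the K_4 on S has C(4, 2) = 6 edges. P[all 6 edges red] = (1/2)^6, and likewise for blue, so P[monochromatic] = 2·(1/2)^6 = 2^{1 − 6} = 1/32.
By linearity: E[X] = C(38, 4) · 2^{1 − 6} = 73815 · 1/32 = 73815/32.
Numerically: E[X] ≈ 2306.7188.

E[X] = C(38,4)·2^(1−C(4,2)) = 73815/32 ≈ 2306.7188.


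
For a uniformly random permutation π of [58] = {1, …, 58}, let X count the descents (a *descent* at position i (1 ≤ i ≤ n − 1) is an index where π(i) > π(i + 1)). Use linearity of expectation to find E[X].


Write X = Σ X_I over i = 1, …, 57, with X_I the indicator of one descent.
There are 57 indicators.
For each fixed i, the pair (π(i), π(i+1)) is a uniformly random ordered pair of distinct values from {1, …, 58}; by symmetry P[π(i) > π(i+1)] = 1/2.
By linearity: E[X] = 57 · (1/2) = (58 − 1) · (1/2) = 57/2 ≈ 28.5000.

E[X] = 57/2 = 28.5000.


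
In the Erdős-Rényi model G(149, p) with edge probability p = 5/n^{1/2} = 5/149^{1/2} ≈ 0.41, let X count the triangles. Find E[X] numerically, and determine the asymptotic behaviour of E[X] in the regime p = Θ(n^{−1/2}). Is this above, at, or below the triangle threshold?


Number of potential triangles: C(149, 3) = 540274.
Each occurs with probability p³ ≈ (0.41)³ ≈ 6.87275e-02.
By linearity: E[X] = C(149, 3)·p³ ≈ 540274 · 6.87275e-02 ≈ 37131.687.
Since α = 1/2 < 1, p = c/n^{1/2} ≫ 1/n is above the triangle threshold p ~ 1/n. Asymptotically E[X] ~ (c³/6)·n^{3(1−α)} = (5³/6)·n^{1.5} → ∞; triangles are abundant w.h.p.

E[X] ≈ 37131.687; in regime p = Θ(1/n^{1/2}) E[X] diverges (above the triangle threshold p ~ 1/n).


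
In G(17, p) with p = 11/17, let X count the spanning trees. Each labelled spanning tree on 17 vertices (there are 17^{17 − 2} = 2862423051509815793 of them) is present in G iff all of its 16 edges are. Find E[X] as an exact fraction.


K_17 has 17^{17 − 2} = 2862423051509815793 labelled spanning trees.
For each such spanning tree H, let X_H = 1 if all 16 edges of H are present in G. Then P[X_H = 1] = p^{16} = (11/17)^{16} = 45949729863572161/48661191875666868481.
Summing the indicators: E[X] = Σ_H E[X_H] = 2862423051509815793 · p^{16} = 2862423051509815793 · 45949729863572161/48661191875666868481 = 45949729863572161/17.
Numerically: E[X] ≈ 2.7029e+15.

E[X] = 2862423051509815793 · (11/17)^{16} = 45949729863572161/17 ≈ 2.7029e+15.


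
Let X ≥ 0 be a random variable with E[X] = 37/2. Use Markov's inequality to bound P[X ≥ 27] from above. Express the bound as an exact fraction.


μ = E[X] = 37/2, a = 27.
Markov: P[X ≥ 27] ≤ μ/a = (37/2)/27 = 37/54.
Numerically: ≈ 0.68519.
(Since a = 27 > μ = 18.50000, the bound 37/54 is < 1 and informative.)

P[X ≥ 27] ≤ 37/54 ≈ 0.68519.


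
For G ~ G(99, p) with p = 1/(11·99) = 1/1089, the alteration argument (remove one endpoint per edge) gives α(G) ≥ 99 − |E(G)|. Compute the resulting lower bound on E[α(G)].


E[|E(G)|] = C(99, 2)·p = 4851 · (1/1089) = 49/11.
E[α(G)] ≥ n − E[|E(G)|] = 99 − 49/11 = 1040/11.
Numerically: ≈ 94.545.
(This is only a lower bound; the true E[α(G)] may be larger.)

E[α(G)] ≥ 1040/11 ≈ 94.545.


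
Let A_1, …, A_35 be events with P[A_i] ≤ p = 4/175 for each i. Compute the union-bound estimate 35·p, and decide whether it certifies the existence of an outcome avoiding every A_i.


Union bound: P[∪_{i=1}^{35} A_i] ≤ Σ_i P[A_i] ≤ 35·p = 35·(4/175) = 4/5.
Numerically: 4/5 ≈ 0.8000.
Is 4/5 < 1? YES.
Since P[∪ A_i] ≤ 4/5 < 1, the complement has P[∩ A_i^c] ≥ 1 − 4/5 = 1/5 > 0, so some outcome avoids every A_i.

35·p = 4/5 ≈ 0.8000; existence CERTIFIED by the union bound.


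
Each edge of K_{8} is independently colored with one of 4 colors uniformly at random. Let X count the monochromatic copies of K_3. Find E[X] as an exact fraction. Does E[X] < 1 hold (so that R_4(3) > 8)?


E[X] = C(8, 3) · 4^{1 − 3} = 56 · 4^{−2} = 56/16.
As a reduced fraction: E[X] = 7/2 ≈ 3.500.
Is E[X] < 1? NO.
Since E[X] ≥ 1, the first-moment bound is inconclusive at n = 8; it does NOT by itself certify R_4(3) > 8.

E[X] = 7/2 ≈ 3.500; E[X] ≥ 1; first-moment method inconclusive here.


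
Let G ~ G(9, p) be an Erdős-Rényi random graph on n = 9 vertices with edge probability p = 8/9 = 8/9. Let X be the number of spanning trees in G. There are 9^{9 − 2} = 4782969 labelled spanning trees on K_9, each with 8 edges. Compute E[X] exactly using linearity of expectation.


K_9 has 9^{9 − 2} = 4782969 labelled spanning trees.
For each such spanning tree H, let X_H = 1 if all 8 edges of H are present in G. Then P[X_H = 1] = p^{8} = (8/9)^{8} = 16777216/43046721.
By linearity of expectation: E[X] = Σ_H E[X_H] = 4782969 · p^{8} = 4782969 · 16777216/43046721 = 16777216/9.
Numerically: E[X] ≈ 1.864e+06.

E[X] = 4782969 · (8/9)^{8} = 16777216/9 ≈ 1.864e+06.


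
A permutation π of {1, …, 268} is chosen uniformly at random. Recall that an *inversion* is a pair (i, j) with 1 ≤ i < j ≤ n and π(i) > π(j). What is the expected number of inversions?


Write X = Σ X_I over the C(268, 2) = 35778 pairs i < j, with X_I the indicator of one inversion.
There are 35778 indicators.
For each fixed pair i < j, the values π(i) and π(j) are two distinct elements of {1, …, 268} in uniformly random order; by symmetry P[π(i) > π(j)] = 1/2.
By linearity: E[X] = 35778 · (1/2) = C(268, 2) · (1/2) = 35778/2 = 17889 ≈ 17889.000000.

E[X] = 17889 = 17889.000000.


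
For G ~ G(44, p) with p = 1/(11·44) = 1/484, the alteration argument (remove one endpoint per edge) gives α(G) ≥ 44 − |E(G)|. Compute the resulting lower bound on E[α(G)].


E[|E(G)|] = C(44, 2)·p = 946 · (1/484) = 43/22.
E[α(G)] ≥ n − E[|E(G)|] = 44 − 43/22 = 925/22.
Numerically: ≈ 42.0455.
(This is only a lower bound; the true E[α(G)] may be larger.)

E[α(G)] ≥ 925/22 ≈ 42.0455.


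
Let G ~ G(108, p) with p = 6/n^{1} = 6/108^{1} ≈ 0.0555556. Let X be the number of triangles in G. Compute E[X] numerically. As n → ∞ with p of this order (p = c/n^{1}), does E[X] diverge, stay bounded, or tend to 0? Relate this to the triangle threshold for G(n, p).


Number of potential triangles: C(108, 3) = 204156.
Each occurs with probability p³ ≈ (0.0555556)³ ≈ 1.71467764e-04.
By linearity: E[X] = C(108, 3)·p³ ≈ 204156 · 1.71467764e-04 ≈ 35.006173.
Here α = 1, so p = 6/n is exactly at the triangle threshold p ~ 1/n. Asymptotically E[X] → c³/6 = 6³/6 = 36 ≈ 36.000000, a bounded constant. In this regime the triangle count is asymptotically Poisson(c³/6).

E[X] ≈ 35.006173; in regime p = Θ(1/n^{1}) E[X] stays bounded (at the triangle threshold p ~ 1/n).


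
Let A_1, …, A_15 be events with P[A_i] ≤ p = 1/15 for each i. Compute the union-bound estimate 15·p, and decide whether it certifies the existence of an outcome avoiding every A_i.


Union bound: P[∪_{i=1}^{15} A_i] ≤ Σ_i P[A_i] ≤ 15·p = 15·(1/15) = 1.
Numerically: 1 ≈ 1.000000.
Is 1 < 1? NO.
Since the bound 1 is ≥ 1, the union bound is uninformative here; it does NOT by itself certify existence.

15·p = 1 ≈ 1.000000; existence NOT certified by the union bound.


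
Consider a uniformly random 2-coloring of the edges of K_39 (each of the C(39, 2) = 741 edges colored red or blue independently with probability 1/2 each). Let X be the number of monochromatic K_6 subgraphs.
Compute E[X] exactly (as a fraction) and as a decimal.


Let X = Σ_S X_S over the C(39, 6) = 3262623 subsets S of size 6, where X_S = 1 if the K_6 on S is monochromatic.
For a fixed S, the K_6 on S has C(6, 2) = 15 edges. P[all 15 edges red] = (1/2)^15, and likewise for blue, so P[monochromatic] = 2·(1/2)^15 = 2^{1 − 15} = 1/16384.
By linearity: E[X] = C(39, 6) · 2^{1 − 15} = 3262623 · 1/16384 = 3262623/16384.
Numerically: E[X] ≈ 199.134705.

E[X] = C(39,6)·2^(1−C(6,2)) = 3262623/16384 ≈ 199.134705.


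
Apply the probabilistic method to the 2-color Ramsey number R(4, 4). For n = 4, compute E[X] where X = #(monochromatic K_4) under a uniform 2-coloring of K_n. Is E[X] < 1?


E[X] = C(4, 4) · 2^{1 − 6} = 1 · 2^{−5} = 1/32.
As a reduced fraction: E[X] = 1/32 ≈ 0.031250.
Is E[X] < 1? YES.
Since E[X] < 1, there exists a 2-coloring of K_{4} with no monochromatic K_4; hence R(4, 4) > 4.

E[X] = 1/32 ≈ 0.031250; E[X] < 1, so R(4, 4) > 4.


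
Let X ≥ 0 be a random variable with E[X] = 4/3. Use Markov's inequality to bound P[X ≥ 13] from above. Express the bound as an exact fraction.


μ = E[X] = 4/3, a = 13.
Markov: P[X ≥ 13] ≤ μ/a = (4/3)/13 = 4/39.
Numerically: ≈ 0.102564.
(Since a = 13 > μ = 1.333333, the bound 4/39 is < 1 and informative.)

P[X ≥ 13] ≤ 4/39 ≈ 0.102564.


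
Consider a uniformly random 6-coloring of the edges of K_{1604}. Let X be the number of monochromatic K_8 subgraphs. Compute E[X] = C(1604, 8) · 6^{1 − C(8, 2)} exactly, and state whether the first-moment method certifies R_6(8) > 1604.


E[X] = C(1604, 8) · 6^{1 − 28} = 1067877273673000226280 · 6^{−27} = 1067877273673000226280/1023490369077469249536.
As a reduced fraction: E[X] = 44494886403041676095/42645432044894552064 ≈ 1.0433682.
Is E[X] < 1? NO.
Since E[X] ≥ 1, the first-moment bound is inconclusive at n = 1604; it does NOT by itself certify R_6(8) > 1604.

E[X] = 44494886403041676095/42645432044894552064 ≈ 1.0433682; E[X] ≥ 1; first-moment method inconclusive here.


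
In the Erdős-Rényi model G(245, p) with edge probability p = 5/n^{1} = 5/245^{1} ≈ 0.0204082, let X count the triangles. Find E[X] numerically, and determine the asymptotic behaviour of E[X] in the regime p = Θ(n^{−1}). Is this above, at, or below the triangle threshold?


Number of potential triangles: C(245, 3) = 2421090.
Each occurs with probability p³ ≈ (0.0204082)³ ≈ 8.49985975e-06.
By linearity: E[X] = C(245, 3)·p³ ≈ 2421090 · 8.49985975e-06 ≈ 20.578925.
Here α = 1, so p = 5/n is exactly at the triangle threshold p ~ 1/n. Asymptotically E[X] → c³/6 = 5³/6 = 125/6 ≈ 20.833333, a bounded constant. In this regime the triangle count is asymptotically Poisson(c³/6).

E[X] ≈ 20.578925; in regime p = Θ(1/n^{1}) E[X] stays bounded (at the triangle threshold p ~ 1/n).


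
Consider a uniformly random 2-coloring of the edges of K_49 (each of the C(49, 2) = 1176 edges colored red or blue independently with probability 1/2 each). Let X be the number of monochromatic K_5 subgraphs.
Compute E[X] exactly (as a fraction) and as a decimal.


Let X = Σ_S X_S over the C(49, 5) = 1906884 subsets S of size 5, where X_S = 1 if the K_5 on S is monochromatic.
For a fixed S, the K_5 on S has C(5, 2) = 10 edges. P[all 10 edges red] = (1/2)^10, and likewise for blue, so P[monochromatic] = 2·(1/2)^10 = 2^{1 − 10} = 1/512.
By linearity: E[X] = C(49, 5) · 2^{1 − 10} = 1906884 · 1/512 = 476721/128.
Numerically: E[X] ≈ 3724.3828.

E[X] = C(49,5)·2^(1−C(5,2)) = 476721/128 ≈ 3724.3828.


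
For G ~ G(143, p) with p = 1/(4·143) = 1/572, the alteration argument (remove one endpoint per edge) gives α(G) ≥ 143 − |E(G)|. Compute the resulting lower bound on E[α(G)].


E[|E(G)|] = C(143, 2)·p = 10153 · (1/572) = 71/4.
E[α(G)] ≥ n − E[|E(G)|] = 143 − 71/4 = 501/4.
Numerically: ≈ 125.2500.
(This is only a lower bound; the true E[α(G)] may be larger.)

E[α(G)] ≥ 501/4 ≈ 125.2500.


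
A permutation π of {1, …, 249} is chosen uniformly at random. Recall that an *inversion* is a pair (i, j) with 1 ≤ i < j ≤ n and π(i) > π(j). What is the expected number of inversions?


Write X = Σ X_I over the C(249, 2) = 30876 pairs i < j, with X_I the indicator of one inversion.
There are 30876 indicators.
For each fixed pair i < j, the values π(i) and π(j) are two distinct elements of {1, …, 249} in uniformly random order; by symmetry P[π(i) > π(j)] = 1/2.
By linearity: E[X] = 30876 · (1/2) = C(249, 2) · (1/2) = 30876/2 = 15438 ≈ 15438.00000.

E[X] = 15438 = 15438.00000.


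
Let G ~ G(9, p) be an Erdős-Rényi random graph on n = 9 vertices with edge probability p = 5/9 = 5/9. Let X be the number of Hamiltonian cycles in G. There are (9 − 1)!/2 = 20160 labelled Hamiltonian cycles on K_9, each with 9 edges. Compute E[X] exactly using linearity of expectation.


K_9 has (9 − 1)!/2 = 20160 labelled Hamiltonian cycles.
For each such Hamiltonian cycle H, let X_H = 1 if all 9 edges of H are present in G. Then P[X_H = 1] = p^{9} = (5/9)^{9} = 1953125/387420489.
By linearity of expectation: E[X] = Σ_H E[X_H] = 20160 · p^{9} = 20160 · 1953125/387420489 = 4375000000/43046721.
Numerically: E[X] ≈ 101.6.

E[X] = 20160 · (5/9)^{9} = 4375000000/43046721 ≈ 101.6.


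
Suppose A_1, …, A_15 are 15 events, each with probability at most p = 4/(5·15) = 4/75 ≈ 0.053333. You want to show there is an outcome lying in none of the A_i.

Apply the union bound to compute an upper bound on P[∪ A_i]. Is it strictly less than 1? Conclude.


Union bound: P[∪_{i=1}^{15} A_i] ≤ Σ_i P[A_i] ≤ 15·p = 15·(4/75) = 4/5.
Numerically: 4/5 ≈ 0.800000.
Is 4/5 < 1? YES.
Since P[∪ A_i] ≤ 4/5 < 1, the complement has P[∩ A_i^c] ≥ 1 − 4/5 = 1/5 > 0, so some outcome avoids every A_i.

15·p = 4/5 ≈ 0.800000; existence CERTIFIED by the union bound.


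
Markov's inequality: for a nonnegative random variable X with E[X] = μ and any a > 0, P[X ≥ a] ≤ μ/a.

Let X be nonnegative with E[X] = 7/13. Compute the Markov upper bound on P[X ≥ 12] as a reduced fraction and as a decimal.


μ = E[X] = 7/13, a = 12.
Markov: P[X ≥ 12] ≤ μ/a = (7/13)/12 = 7/156.
Numerically: ≈ 0.045.
(Since a = 12 > μ = 0.538, the bound 7/156 is < 1 and informative.)

P[X ≥ 12] ≤ 7/156 ≈ 0.045.


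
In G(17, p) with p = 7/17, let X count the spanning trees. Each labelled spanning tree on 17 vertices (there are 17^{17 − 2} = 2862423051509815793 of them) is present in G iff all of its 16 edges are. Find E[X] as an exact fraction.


K_17 has 17^{17 − 2} = 2862423051509815793 labelled spanning trees.
For each such spanning tree H, let X_H = 1 if all 16 edges of H are present in G. Then P[X_H = 1] = p^{16} = (7/17)^{16} = 33232930569601/48661191875666868481.
By linearity: E[X] = Σ_H E[X_H] = 2862423051509815793 · p^{16} = 2862423051509815793 · 33232930569601/48661191875666868481 = 33232930569601/17.
Numerically: E[X] ≈ 1.95488e+12.

E[X] = 2862423051509815793 · (7/17)^{16} = 33232930569601/17 ≈ 1.95488e+12.


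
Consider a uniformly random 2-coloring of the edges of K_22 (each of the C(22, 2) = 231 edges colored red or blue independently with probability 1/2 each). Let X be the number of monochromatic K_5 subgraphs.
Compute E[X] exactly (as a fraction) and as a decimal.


Let X = Σ_S X_S over the C(22, 5) = 26334 subsets S of size 5, where X_S = 1 if the K_5 on S is monochromatic.
For a fixed S, the K_5 on S has C(5, 2) = 10 edges. P[all 10 edges red] = (1/2)^10, and likewise for blue, so P[monochromatic] = 2·(1/2)^10 = 2^{1 − 10} = 1/512.
By linearity: E[X] = C(22, 5) · 2^{1 − 10} = 26334 · 1/512 = 13167/256.
Numerically: E[X] ≈ 51.43359.

E[X] = C(22,5)·2^(1−C(5,2)) = 13167/256 ≈ 51.43359.


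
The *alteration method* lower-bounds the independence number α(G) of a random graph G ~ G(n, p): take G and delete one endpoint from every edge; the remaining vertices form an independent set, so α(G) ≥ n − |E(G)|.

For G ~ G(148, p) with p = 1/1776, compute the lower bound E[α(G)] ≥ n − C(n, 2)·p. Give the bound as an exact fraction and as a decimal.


E[|E(G)|] = C(148, 2)·p = 10878 · (1/1776) = 49/8.
E[α(G)] ≥ n − E[|E(G)|] = 148 − 49/8 = 1135/8.
Numerically: ≈ 141.87500.
(This is only a lower bound; the true E[α(G)] may be larger.)

E[α(G)] ≥ 1135/8 ≈ 141.87500.


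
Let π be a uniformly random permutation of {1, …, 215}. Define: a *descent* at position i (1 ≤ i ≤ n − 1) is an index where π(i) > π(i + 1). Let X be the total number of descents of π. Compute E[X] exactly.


Write X = Σ X_I over i = 1, …, 214, with X_I the indicator of one descent.
There are 214 indicators.
For each fixed i, the pair (π(i), π(i+1)) is a uniformly random ordered pair of distinct values from {1, …, 215}; by symmetry P[π(i) > π(i+1)] = 1/2.
By linearity: E[X] = 214 · (1/2) = (215 − 1) · (1/2) = 107 ≈ 107.0000.

E[X] = 107 = 107.0000.


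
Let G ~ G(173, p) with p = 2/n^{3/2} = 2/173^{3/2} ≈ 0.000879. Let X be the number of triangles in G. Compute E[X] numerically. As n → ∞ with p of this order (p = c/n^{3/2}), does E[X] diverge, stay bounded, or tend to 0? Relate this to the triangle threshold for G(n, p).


Number of potential triangles: C(173, 3) = 848046.
Each occurs with probability p³ ≈ (0.000879)³ ≈ 6.79020e-10.
By linearity: E[X] = C(173, 3)·p³ ≈ 848046 · 6.79020e-10 ≈ 0.001.
Since α = 3/2 > 1, p = c/n^{3/2} = o(1/n) is below the triangle threshold p ~ 1/n. Asymptotically E[X] ~ (c³/6)·n^{3(1−α)} = (2³/6)·n^{-1.5} → 0, so by Markov's inequality G has no triangles w.h.p.

E[X] ≈ 0.001; in regime p = Θ(1/n^{3/2}) E[X] tends to 0 (below the triangle threshold p ~ 1/n).


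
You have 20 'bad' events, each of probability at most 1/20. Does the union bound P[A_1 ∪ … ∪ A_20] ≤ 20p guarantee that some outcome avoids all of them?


Union bound: P[∪_{i=1}^{20} A_i] ≤ Σ_i P[A_i] ≤ 20·p = 20·(1/20) = 1.
Numerically: 1 ≈ 1.000000.
Is 1 < 1? NO.
Since the bound 1 is ≥ 1, the union bound is uninformative here; it does NOT by itself certify existence.

20·p = 1 ≈ 1.000000; existence NOT certified by the union bound.


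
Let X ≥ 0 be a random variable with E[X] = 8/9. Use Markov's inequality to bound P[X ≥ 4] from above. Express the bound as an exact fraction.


μ = E[X] = 8/9, a = 4.
Markov: P[X ≥ 4] ≤ μ/a = (8/9)/4 = 2/9.
Numerically: ≈ 0.222.
(Since a = 4 > μ = 0.889, the bound 2/9 is < 1 and informative.)

P[X ≥ 4] ≤ 2/9 ≈ 0.222.


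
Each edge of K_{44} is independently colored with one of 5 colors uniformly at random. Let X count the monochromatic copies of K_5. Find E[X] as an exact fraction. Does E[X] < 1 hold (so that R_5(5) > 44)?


E[X] = C(44, 5) · 5^{1 − 10} = 1086008 · 5^{−9} = 1086008/1953125.
As a reduced fraction: E[X] = 1086008/1953125 ≈ 0.5560361.
Is E[X] < 1? YES.
Since E[X] < 1, there exists a 5-coloring of K_{44} with no monochromatic K_5; hence R_5(5) > 44.

E[X] = 1086008/1953125 ≈ 0.5560361; E[X] < 1, so R_5(5) > 44.


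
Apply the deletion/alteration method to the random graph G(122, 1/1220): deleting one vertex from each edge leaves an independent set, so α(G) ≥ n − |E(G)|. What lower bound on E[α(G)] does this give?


E[|E(G)|] = C(122, 2)·p = 7381 · (1/1220) = 121/20.
E[α(G)] ≥ n − E[|E(G)|] = 122 − 121/20 = 2319/20.
Numerically: ≈ 115.95000.
(This is only a lower bound; the true E[α(G)] may be larger.)

E[α(G)] ≥ 2319/20 ≈ 115.95000.


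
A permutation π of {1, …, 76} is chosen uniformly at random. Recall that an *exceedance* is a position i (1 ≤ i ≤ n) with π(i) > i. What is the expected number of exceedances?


Write X = Σ_{i=1}^{76} X_i, where X_i = 1_{π(i) > i}.
For each fixed i, π(i) is uniform over {1, …, 76} (marginal of a uniform permutation), so P[π(i) > i] = (n − i)/n. Summing: Σ_{i=1}^{76} (n − i)/n = (0 + 1 + … + 75)/76 = 76(76 − 1)/(2·76) = (76 − 1)/2.
Hence E[X] = Σ_{i=1}^{76} (76 − i)/76 = 75/2 ≈ 37.50000.

E[X] = 75/2 = 37.50000.


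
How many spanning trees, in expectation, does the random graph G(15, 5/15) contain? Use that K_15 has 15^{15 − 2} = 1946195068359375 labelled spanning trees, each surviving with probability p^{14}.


K_15 has 15^{15 − 2} = 1946195068359375 labelled spanning trees.
For each such spanning tree H, let X_H = 1 if all 14 edges of H are present in G. Then P[X_H = 1] = p^{14} = (1/3)^{14} = 1/4782969.
By linearity of expectation: E[X] = Σ_H E[X_H] = 1946195068359375 · p^{14} = 1946195068359375 · 1/4782969 = 1220703125/3.
Numerically: E[X] ≈ 4.06901e+08.

E[X] = 1946195068359375 · (1/3)^{14} = 1220703125/3 ≈ 4.06901e+08.


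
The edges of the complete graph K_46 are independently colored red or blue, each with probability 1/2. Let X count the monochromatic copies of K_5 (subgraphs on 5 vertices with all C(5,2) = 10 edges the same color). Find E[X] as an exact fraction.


Let X = Σ_S X_S over the C(46, 5) = 1370754 subsets S of size 5, where X_S = 1 if the K_5 on S is monochromatic.
For a fixed S, the K_5 on S has C(5, 2) = 10 edges. P[all 10 edges red] = (1/2)^10, and likewise for blue, so P[monochromatic] = 2·(1/2)^10 = 2^{1 − 10} = 1/512.
By linearity of expectation: E[X] = C(46, 5) · 2^{1 − 10} = 1370754 · 1/512 = 685377/256.
Numerically: E[X] ≈ 2677.254.

E[X] = C(46,5)·2^(1−C(5,2)) = 685377/256 ≈ 2677.254.


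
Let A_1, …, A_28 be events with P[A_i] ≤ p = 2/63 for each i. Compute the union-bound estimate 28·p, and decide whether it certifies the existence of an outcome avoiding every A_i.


Union bound: P[∪_{i=1}^{28} A_i] ≤ Σ_i P[A_i] ≤ 28·p = 28·(2/63) = 8/9.
Numerically: 8/9 ≈ 0.889.
Is 8/9 < 1? YES.
Since P[∪ A_i] ≤ 8/9 < 1, the complement has P[∩ A_i^c] ≥ 1 − 8/9 = 1/9 > 0, so some outcome avoids every A_i.

28·p = 8/9 ≈ 0.889; existence CERTIFIED by the union bound.


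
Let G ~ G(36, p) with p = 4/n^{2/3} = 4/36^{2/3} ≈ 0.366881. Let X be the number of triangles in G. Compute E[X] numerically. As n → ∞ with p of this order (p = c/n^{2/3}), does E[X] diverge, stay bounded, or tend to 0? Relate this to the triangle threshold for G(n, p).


Number of potential triangles: C(36, 3) = 7140.
Each occurs with probability p³ ≈ (0.366881)³ ≈ 4.93827160e-02.
By linearity: E[X] = C(36, 3)·p³ ≈ 7140 · 4.93827160e-02 ≈ 352.592593.
Since α = 2/3 < 1, p = c/n^{2/3} ≫ 1/n is above the triangle threshold p ~ 1/n. Asymptotically E[X] ~ (c³/6)·n^{3(1−α)} = (4³/6)·n^{1} → ∞; triangles are abundant w.h.p.

E[X] ≈ 352.592593; in regime p = Θ(1/n^{2/3}) E[X] diverges (above the triangle threshold p ~ 1/n).


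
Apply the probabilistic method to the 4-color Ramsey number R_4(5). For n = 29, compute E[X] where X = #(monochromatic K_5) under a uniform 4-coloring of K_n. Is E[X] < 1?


E[X] = C(29, 5) · 4^{1 − 10} = 118755 · 4^{−9} = 118755/262144.
As a reduced fraction: E[X] = 118755/262144 ≈ 0.453014.
Is E[X] < 1? YES.
Since E[X] < 1, there exists a 4-coloring of K_{29} with no monochromatic K_5; hence R_4(5) > 29.

E[X] = 118755/262144 ≈ 0.453014; E[X] < 1, so R_4(5) > 29.


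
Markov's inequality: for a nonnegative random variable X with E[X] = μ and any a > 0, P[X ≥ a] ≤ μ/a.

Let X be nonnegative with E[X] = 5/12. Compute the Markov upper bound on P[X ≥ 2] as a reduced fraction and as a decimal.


μ = E[X] = 5/12, a = 2.
Markov: P[X ≥ 2] ≤ μ/a = (5/12)/2 = 5/24.
Numerically: ≈ 0.208333.
(Since a = 2 > μ = 0.416667, the bound 5/24 is < 1 and informative.)

P[X ≥ 2] ≤ 5/24 ≈ 0.208333.


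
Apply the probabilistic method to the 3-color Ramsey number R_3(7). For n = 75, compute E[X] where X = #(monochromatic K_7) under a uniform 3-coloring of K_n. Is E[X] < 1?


E[X] = C(75, 7) · 3^{1 − 21} = 1984829850 · 3^{−20} = 1984829850/3486784401.
As a reduced fraction: E[X] = 220536650/387420489 ≈ 0.569244.
Is E[X] < 1? YES.
Since E[X] < 1, there exists a 3-coloring of K_{75} with no monochromatic K_7; hence R_3(7) > 75.

E[X] = 220536650/387420489 ≈ 0.569244; E[X] < 1, so R_3(7) > 75.


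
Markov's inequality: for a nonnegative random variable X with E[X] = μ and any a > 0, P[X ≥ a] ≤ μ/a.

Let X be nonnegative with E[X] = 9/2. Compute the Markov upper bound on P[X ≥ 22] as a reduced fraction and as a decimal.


μ = E[X] = 9/2, a = 22.
Markov: P[X ≥ 22] ≤ μ/a = (9/2)/22 = 9/44.
Numerically: ≈ 0.2045.
(Since a = 22 > μ = 4.5000, the bound 9/44 is < 1 and informative.)

P[X ≥ 22] ≤ 9/44 ≈ 0.2045.


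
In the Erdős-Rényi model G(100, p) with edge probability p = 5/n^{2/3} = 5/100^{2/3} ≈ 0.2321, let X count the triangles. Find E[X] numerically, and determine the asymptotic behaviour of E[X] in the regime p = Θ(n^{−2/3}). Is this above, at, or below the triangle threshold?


Number of potential triangles: C(100, 3) = 161700.
Each occurs with probability p³ ≈ (0.2321)³ ≈ 1.250000e-02.
By linearity: E[X] = C(100, 3)·p³ ≈ 161700 · 1.250000e-02 ≈ 2021.2500.
Since α = 2/3 < 1, p = c/n^{2/3} ≫ 1/n is above the triangle threshold p ~ 1/n. Asymptotically E[X] ~ (c³/6)·n^{3(1−α)} = (5³/6)·n^{1} → ∞; triangles are abundant w.h.p.

E[X] ≈ 2021.2500; in regime p = Θ(1/n^{2/3}) E[X] diverges (above the triangle threshold p ~ 1/n).


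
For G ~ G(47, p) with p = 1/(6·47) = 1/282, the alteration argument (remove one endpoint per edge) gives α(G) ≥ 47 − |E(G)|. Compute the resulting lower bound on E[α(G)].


E[|E(G)|] = C(47, 2)·p = 1081 · (1/282) = 23/6.
E[α(G)] ≥ n − E[|E(G)|] = 47 − 23/6 = 259/6.
Numerically: ≈ 43.167.
(This is only a lower bound; the true E[α(G)] may be larger.)

E[α(G)] ≥ 259/6 ≈ 43.167.


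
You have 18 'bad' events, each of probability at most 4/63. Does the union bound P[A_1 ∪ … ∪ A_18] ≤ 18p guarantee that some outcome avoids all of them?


Union bound: P[∪_{i=1}^{18} A_i] ≤ Σ_i P[A_i] ≤ 18·p = 18·(4/63) = 8/7.
Numerically: 8/7 ≈ 1.142857.
Is 8/7 < 1? NO.
Since the bound 8/7 is ≥ 1, the union bound is uninformative here; it does NOT by itself certify existence.

18·p = 8/7 ≈ 1.142857; existence NOT certified by the union bound.


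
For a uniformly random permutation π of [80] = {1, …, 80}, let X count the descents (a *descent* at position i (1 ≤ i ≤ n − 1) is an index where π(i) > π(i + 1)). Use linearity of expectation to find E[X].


Write X = Σ X_I over i = 1, …, 79, with X_I the indicator of one descent.
There are 79 indicators.
For each fixed i, the pair (π(i), π(i+1)) is a uniformly random ordered pair of distinct values from {1, …, 80}; by symmetry P[π(i) > π(i+1)] = 1/2.
By linearity: E[X] = 79 · (1/2) = (80 − 1) · (1/2) = 79/2 ≈ 39.50000.

E[X] = 79/2 = 39.50000.


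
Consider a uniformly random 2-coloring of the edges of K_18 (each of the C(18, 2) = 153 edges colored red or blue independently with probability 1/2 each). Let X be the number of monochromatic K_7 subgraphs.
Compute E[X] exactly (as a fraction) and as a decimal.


Let X = Σ_S X_S over the C(18, 7) = 31824 subsets S of size 7, where X_S = 1 if the K_7 on S is monochromatic.
For a fixed S, the K_7 on S has C(7, 2) = 21 edges. P[all 21 edges red] = (1/2)^21, and likewise for blue, so P[monochromatic] = 2·(1/2)^21 = 2^{1 − 21} = 1/1048576.
By linearity of expectation: E[X] = C(18, 7) · 2^{1 − 21} = 31824 · 1/1048576 = 1989/65536.
Numerically: E[X] ≈ 0.030350.

E[X] = C(18,7)·2^(1−C(7,2)) = 1989/65536 ≈ 0.030350.


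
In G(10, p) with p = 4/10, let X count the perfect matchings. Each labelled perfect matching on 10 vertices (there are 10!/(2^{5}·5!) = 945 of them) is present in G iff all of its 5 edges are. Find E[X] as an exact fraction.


K_10 has 10!/(2^{5}·5!) = 945 labelled perfect matchings.
For each such perfect matching H, let X_H = 1 if all 5 edges of H are present in G. Then P[X_H = 1] = p^{5} = (2/5)^{5} = 32/3125.
By linearity of expectation: E[X] = Σ_H E[X_H] = 945 · p^{5} = 945 · 32/3125 = 6048/625.
Numerically: E[X] ≈ 9.677.

E[X] = 945 · (2/5)^{5} = 6048/625 ≈ 9.677.


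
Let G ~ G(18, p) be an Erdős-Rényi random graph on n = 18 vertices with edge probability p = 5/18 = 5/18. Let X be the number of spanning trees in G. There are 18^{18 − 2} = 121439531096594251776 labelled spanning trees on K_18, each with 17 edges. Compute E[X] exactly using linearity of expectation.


K_18 has 18^{18 − 2} = 121439531096594251776 labelled spanning trees.
For each such spanning tree H, let X_H = 1 if all 17 edges of H are present in G. Then P[X_H = 1] = p^{17} = (5/18)^{17} = 762939453125/2185911559738696531968.
Summing the indicators: E[X] = Σ_H E[X_H] = 121439531096594251776 · p^{17} = 121439531096594251776 · 762939453125/2185911559738696531968 = 762939453125/18.
Numerically: E[X] ≈ 4.239e+10.

E[X] = 121439531096594251776 · (5/18)^{17} = 762939453125/18 ≈ 4.239e+10.
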